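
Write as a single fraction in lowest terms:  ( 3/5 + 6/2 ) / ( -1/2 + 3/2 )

18/5

Numerator: 3/5 + 6/2 = 18/5
Denominator: -1/2 + 3/2 = 1
Divide: (18/5) · (1) = 18/5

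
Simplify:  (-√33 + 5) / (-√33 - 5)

Multiply numerator and denominator by -5 + √33.
Denominator becomes -8; numerator becomes -58 + 10*√33.

(-5*√33 + 29)/4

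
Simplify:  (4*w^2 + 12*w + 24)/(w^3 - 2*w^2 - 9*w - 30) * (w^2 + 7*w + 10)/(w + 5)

Factor: 4*w^2 + 12*w + 24 = 4*(w^2 + 3*w + 6);  w^3 - 2*w^2 - 9*w - 30 = (w - 5)*(w^2 + 3*w + 6);  w^2 + 7*w + 10 = (w + 5)*(w + 2)
Cancel the common factors (w^2 + 3*w + 6), (w + 5).

(4*w + 8)/(w - 5)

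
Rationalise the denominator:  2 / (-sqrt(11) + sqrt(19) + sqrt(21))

Group as (sqrt(19) + sqrt(21)) - sqrt(11); multiply by (sqrt(19) + sqrt(21)) + sqrt(11), then rationalise the remaining surd.

(-58*sqrt(11) + 18*sqrt(21) + 26*sqrt(19) + 4*sqrt(4389))/755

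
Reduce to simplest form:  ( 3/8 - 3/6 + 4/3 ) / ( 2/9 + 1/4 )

Numerator: 3/8 - 3/6 + 4/3 = 29/24
Denominator: 2/9 + 1/4 = 17/36
Divide: (29/24) · (36/17) = 87/34

87/34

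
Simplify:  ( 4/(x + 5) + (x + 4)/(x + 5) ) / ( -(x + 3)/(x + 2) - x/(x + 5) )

(-x² - 10*x - 16)/(2*x² + 10*x + 15)

Numerator: 4/(x + 5) + (x + 4)/(x + 5) = (x + 8)/(x + 5)
Denominator: -(x + 3)/(x + 2) - x/(x + 5) = (-2*x² - 10*x - 15)/(x² + 7*x + 10)
Divide: ((x + 8)/(x + 5)) · ((x² + 7*x + 10)/(-2*x² - 10*x - 15)) = (-x² - 10*x - 16)/(2*x² + 10*x + 15)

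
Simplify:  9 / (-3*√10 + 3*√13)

Multiply numerator and denominator by 3*√10 + 3*√13.
Denominator becomes 27; numerator becomes 27*√10 + 27*√13.

√10 + √13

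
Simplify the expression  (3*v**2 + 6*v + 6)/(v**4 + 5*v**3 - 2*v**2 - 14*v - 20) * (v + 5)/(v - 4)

3/(v**2 - 6*v + 8)

Factor: 3*v**2 + 6*v + 6 = 3*(v**2 + 2*v + 2);  v**4 + 5*v**3 - 2*v**2 - 14*v - 20 = (v + 5)*(v**2 + 2*v + 2)*(v - 2)
Cancel the common factors (v**2 + 2*v + 2), (v + 5).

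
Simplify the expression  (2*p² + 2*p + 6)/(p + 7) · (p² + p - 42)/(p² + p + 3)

2*p - 12

Factor: 2*p² + 2*p + 6 = 2·(p² + p + 3);  p² + p - 42 = (p - 6)·(p + 7)
Cancel the common factors (p² + p + 3), (p + 7).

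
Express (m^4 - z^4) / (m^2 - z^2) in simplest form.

Factor m^4 - z^4 and cancel (m^2 - z^2).

m^2 + z^2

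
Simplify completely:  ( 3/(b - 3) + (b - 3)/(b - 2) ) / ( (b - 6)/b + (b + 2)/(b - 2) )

(b^3 - 3*b^2 + 3*b)/(2*b^3 - 12*b^2 + 30*b - 36)

Numerator: 3/(b - 3) + (b - 3)/(b - 2) = (b^2 - 3*b + 3)/(b^2 - 5*b + 6)
Denominator: (b - 6)/b + (b + 2)/(b - 2) = (2*b^2 - 6*b + 12)/(b^2 - 2*b)
Divide: ((b^2 - 3*b + 3)/(b^2 - 5*b + 6)) · ((b^2 - 2*b)/(2*b^2 - 6*b + 12)) = (b^3 - 3*b^2 + 3*b)/(2*b^3 - 12*b^2 + 30*b - 36)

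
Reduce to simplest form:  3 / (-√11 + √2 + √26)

(-35*√2 - 4*√143 + 17*√11 + 13*√26)/27

Group as (√2 + √26) - √11; multiply by (√2 + √26) + √11, then rationalise the remaining surd.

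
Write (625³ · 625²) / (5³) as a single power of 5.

625³ = 5^12; 625² = 5^8; 5³ = 5^3
Combine exponents: 5^17

5^17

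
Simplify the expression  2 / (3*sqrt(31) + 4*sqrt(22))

(-6*sqrt(31) + 8*sqrt(22))/73

Multiply numerator and denominator by -4*sqrt(22) + 3*sqrt(31).
Denominator becomes -73; numerator becomes -8*sqrt(22) + 6*sqrt(31).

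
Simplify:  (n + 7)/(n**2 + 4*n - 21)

1/(n - 3)

Factor: n**2 + 4*n - 21 = (n + 7)*(n - 3)
Cancel the common factor (n + 7).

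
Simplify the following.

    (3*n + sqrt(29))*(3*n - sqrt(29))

9*n^2 - 29

Product of conjugates: (P+Q)(P-Q) = P^2 - Q^2.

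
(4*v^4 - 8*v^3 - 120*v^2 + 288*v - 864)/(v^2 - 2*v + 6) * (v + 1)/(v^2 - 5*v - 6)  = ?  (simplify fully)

4*v + 24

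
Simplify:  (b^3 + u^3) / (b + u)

b^3 + u^3 = (b + u)(b^2 - b*u + u^2).

b^2 - b*u + u^2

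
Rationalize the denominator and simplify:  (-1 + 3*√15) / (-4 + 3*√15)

(9*√15 + 131)/119

Multiply numerator and denominator by -3*√15 - 4.
Denominator becomes -119; numerator becomes -131 - 9*√15.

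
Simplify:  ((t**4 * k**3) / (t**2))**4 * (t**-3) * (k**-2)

Inside the bracket: t**2 * k**3
Raise to the power 4: t**8 * k**12
Multiply by (t**-3) * (k**-2): add exponents.

k**10*t**5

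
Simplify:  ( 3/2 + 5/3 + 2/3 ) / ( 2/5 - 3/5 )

Numerator: 3/2 + 5/3 + 2/3 = 23/6
Denominator: 2/5 - 3/5 = -1/5
Divide: (23/6) · (-5) = -115/6

-115/6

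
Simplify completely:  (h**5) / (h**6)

Quotient: (h**-1)

1/h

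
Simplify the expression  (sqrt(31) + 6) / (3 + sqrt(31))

(13 + 3*sqrt(31))/22

Multiply numerator and denominator by -sqrt(31) + 3.
Denominator becomes -22; numerator becomes -3*sqrt(31) - 13.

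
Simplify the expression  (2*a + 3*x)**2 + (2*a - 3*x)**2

Write as f((2*a),(3*x)) + f((2*a),-(3*x)) and expand.

8*a**2 + 18*x**2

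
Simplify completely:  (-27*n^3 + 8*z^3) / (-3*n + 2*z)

Factor as (a-b)(a^2+ab+b^2) with a=(2*z), b=(3*n).

9*n^2 + 6*n*z + 4*z^2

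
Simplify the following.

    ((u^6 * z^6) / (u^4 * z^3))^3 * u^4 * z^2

u^10*z^11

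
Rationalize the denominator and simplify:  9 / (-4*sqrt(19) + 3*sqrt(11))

Multiply numerator and denominator by 3*sqrt(11) + 4*sqrt(19).
Denominator becomes -205; numerator becomes 27*sqrt(11) + 36*sqrt(19).

(-36*sqrt(19) - 27*sqrt(11))/205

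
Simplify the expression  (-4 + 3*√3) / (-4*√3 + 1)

Multiply numerator and denominator by 1 + 4*√3.
Denominator becomes -47; numerator becomes -13*√3 + 32.

(-32 + 13*√3)/47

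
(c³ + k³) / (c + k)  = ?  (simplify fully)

c² - c*k + k²

Factor as (a+b)(a^2-ab+b^2) with a=c, b=k.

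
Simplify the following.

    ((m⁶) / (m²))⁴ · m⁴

Inside the bracket: m⁴
Raise to the power 4: m^16
Multiply by m⁴: add exponents.

m^20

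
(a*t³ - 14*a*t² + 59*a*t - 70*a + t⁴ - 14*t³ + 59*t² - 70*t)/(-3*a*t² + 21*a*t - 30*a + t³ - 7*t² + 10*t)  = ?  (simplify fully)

Factor: a*t³ - 14*a*t² + 59*a*t - 70*a + t⁴ - 14*t³ + 59*t² - 70*t = (t - 2)·(t - 7)·(a + t)·(t - 5);  -3*a*t² + 21*a*t - 30*a + t³ - 7*t² + 10*t = (t - 5)·(t - 2)·(-3*a + t)
Cancel the common factors (t - 2), (t - 5).

(a*t - 7*a + t² - 7*t)/(-3*a + t)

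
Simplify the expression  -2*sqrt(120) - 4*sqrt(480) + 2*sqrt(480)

-12*sqrt(30)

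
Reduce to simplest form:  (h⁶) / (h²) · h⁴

h⁸

Quotient: h⁴
Multiply by h⁴: add exponents.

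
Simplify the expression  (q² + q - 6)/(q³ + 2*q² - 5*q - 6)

1/(q + 1)

Factor: q² + q - 6 = (q - 2)·(q + 3);  q³ + 2*q² - 5*q - 6 = (q + 1)·(q - 2)·(q + 3)
Cancel the common factors (q + 3), (q - 2).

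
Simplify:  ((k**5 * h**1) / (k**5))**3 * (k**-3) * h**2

h**5/k**3

Inside the bracket: h**1
Raise to the power 3: h**3
Multiply by (k**-3) * h**2: add exponents.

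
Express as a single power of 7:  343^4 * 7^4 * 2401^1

343^4 = 7^12; 7^4 = 7^4; 2401^1 = 7^4
Combine exponents: 7^20

7^20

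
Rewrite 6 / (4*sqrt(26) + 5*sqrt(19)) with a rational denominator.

(-24*sqrt(26) + 30*sqrt(19))/59

Multiply numerator and denominator by -5*sqrt(19) + 4*sqrt(26).
Denominator becomes -59; numerator becomes -30*sqrt(19) + 24*sqrt(26).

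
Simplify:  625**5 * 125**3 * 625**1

5**33

625**5 = 5**20; 125**3 = 5**9; 625**1 = 5**4
Combine exponents: 5**33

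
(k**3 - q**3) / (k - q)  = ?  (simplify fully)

Apply the difference-of-cubes factorisation and cancel (k - q).

k**2 + k*q + q**2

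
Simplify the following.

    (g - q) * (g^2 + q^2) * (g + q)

(g+q)(g-q) = g^2 - q^2; continue pairing.

g^4 - q^4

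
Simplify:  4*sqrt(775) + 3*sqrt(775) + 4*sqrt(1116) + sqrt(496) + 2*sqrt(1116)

75*sqrt(31)

4*sqrt(775) = 20*sqrt(31); 3*sqrt(775) = 15*sqrt(31); 4*sqrt(1116) = 24*sqrt(31); sqrt(496) = 4*sqrt(31); 2*sqrt(1116) = 12*sqrt(31)
Combine: (20 + 15 + 24 + 4 + 12)·sqrt(31) = 75*sqrt(31)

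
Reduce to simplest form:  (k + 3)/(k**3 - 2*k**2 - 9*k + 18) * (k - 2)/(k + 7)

1/(k**2 + 4*k - 21)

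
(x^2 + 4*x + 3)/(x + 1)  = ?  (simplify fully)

x + 3

Factor: x^2 + 4*x + 3 = (x + 3)*(x + 1)
Cancel the common factor (x + 1).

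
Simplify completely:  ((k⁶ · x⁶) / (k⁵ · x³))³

Inside the bracket: k¹ · x³
Raise to the power 3: k³ · x⁹

k³*x⁹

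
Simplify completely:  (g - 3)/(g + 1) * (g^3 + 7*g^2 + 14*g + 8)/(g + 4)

g^2 - g - 6

Factor: g^3 + 7*g^2 + 14*g + 8 = (g + 4)*(g + 1)*(g + 2)
Cancel the common factors (g + 4), (g + 1).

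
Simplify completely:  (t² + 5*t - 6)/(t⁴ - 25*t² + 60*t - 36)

1/(t² - 5*t + 6)

Factor: t² + 5*t - 6 = (t - 1)·(t + 6);  t⁴ - 25*t² + 60*t - 36 = (t - 2)·(t + 6)·(t - 3)·(t - 1)
Cancel the common factors (t + 6), (t - 1).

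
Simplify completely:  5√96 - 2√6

18*√6

5√96 = 20*√6; 2√6 = 2*√6
Combine: (20 - 2)·√6 = 18*√6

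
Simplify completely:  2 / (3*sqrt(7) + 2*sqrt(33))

(-6*sqrt(7) + 4*sqrt(33))/69

Multiply numerator and denominator by -2*sqrt(33) + 3*sqrt(7).
Denominator becomes -69; numerator becomes -4*sqrt(33) + 6*sqrt(7).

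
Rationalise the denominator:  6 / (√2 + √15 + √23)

Group as (√15 + √23) + √2; multiply by (√15 + √23) - √2, then rationalise the remaining surd.

(-√690 - 3*√23 + 5*√15 + 18*√2)/7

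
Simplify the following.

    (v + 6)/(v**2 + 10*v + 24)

1/(v + 4)

Factor: v**2 + 10*v + 24 = (v + 6)*(v + 4)
Cancel the common factor (v + 6).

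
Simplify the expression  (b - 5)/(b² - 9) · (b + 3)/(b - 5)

1/(b - 3)

Factor: b² - 9 = (b - 3)·(b + 3)
Cancel the common factors (b + 3), (b - 5).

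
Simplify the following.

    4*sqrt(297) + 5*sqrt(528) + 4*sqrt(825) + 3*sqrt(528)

64*sqrt(33)

4*sqrt(297) = 12*sqrt(33); 5*sqrt(528) = 20*sqrt(33); 4*sqrt(825) = 20*sqrt(33); 3*sqrt(528) = 12*sqrt(33)
Combine: (12 + 20 + 20 + 12)·sqrt(33) = 64*sqrt(33)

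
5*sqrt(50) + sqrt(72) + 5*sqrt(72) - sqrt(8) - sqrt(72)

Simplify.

53*sqrt(2)

5*sqrt(50) = 25*sqrt(2); sqrt(72) = 6*sqrt(2); 5*sqrt(72) = 30*sqrt(2); sqrt(8) = 2*sqrt(2); sqrt(72) = 6*sqrt(2)
Combine: (25 + 6 + 30 - 2 - 6)·sqrt(2) = 53*sqrt(2)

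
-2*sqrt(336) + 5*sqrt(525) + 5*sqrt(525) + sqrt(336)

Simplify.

46*sqrt(21)

2*sqrt(336) = 8*sqrt(21); 5*sqrt(525) = 25*sqrt(21); 5*sqrt(525) = 25*sqrt(21); sqrt(336) = 4*sqrt(21)
Combine: (-8 + 25 + 25 + 4)·sqrt(21) = 46*sqrt(21)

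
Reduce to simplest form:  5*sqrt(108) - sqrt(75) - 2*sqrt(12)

21*sqrt(3)

5*sqrt(108) = 30*sqrt(3); sqrt(75) = 5*sqrt(3); 2*sqrt(12) = 4*sqrt(3)
Combine: (30 - 5 - 4)·sqrt(3) = 21*sqrt(3)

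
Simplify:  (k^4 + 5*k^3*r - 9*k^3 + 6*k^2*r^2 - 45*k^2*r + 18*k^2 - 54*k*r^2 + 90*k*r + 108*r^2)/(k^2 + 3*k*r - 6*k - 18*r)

k^2 + 2*k*r - 3*k - 6*r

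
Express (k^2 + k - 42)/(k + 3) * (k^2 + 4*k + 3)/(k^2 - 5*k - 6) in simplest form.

Factor: k^2 + k - 42 = (k + 7)*(k - 6);  k^2 + 4*k + 3 = (k + 1)*(k + 3);  k^2 - 5*k - 6 = (k + 1)*(k - 6)
Cancel the common factors (k + 3), (k - 6), (k + 1).

k + 7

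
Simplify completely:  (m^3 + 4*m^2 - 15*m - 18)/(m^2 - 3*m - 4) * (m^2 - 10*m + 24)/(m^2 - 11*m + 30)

Factor: m^3 + 4*m^2 - 15*m - 18 = (m + 1)*(m - 3)*(m + 6);  m^2 - 3*m - 4 = (m + 1)*(m - 4);  m^2 - 10*m + 24 = (m - 6)*(m - 4);  m^2 - 11*m + 30 = (m - 5)*(m - 6)
Cancel the common factors (m - 6), (m - 4), (m + 1).

(m^2 + 3*m - 18)/(m - 5)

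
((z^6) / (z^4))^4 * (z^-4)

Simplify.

z^4

Inside the bracket: z^2
Raise to the power 4: z^8
Multiply by (z^-4): add exponents.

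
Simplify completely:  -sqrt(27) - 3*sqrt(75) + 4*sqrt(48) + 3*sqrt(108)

sqrt(27) = 3*sqrt(3); 3*sqrt(75) = 15*sqrt(3); 4*sqrt(48) = 16*sqrt(3); 3*sqrt(108) = 18*sqrt(3)
Combine: (-3 - 15 + 16 + 18)·sqrt(3) = 16*sqrt(3)

16*sqrt(3)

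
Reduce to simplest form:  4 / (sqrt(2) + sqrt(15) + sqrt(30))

Group as (sqrt(15) + sqrt(30)) + sqrt(2); multiply by (sqrt(15) + sqrt(30)) - sqrt(2), then rationalise the remaining surd.

(-68*sqrt(15) - 172*sqrt(2) + 240 + 52*sqrt(30))/49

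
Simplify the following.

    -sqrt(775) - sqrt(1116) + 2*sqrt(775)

sqrt(775) = 5*sqrt(31); sqrt(1116) = 6*sqrt(31); 2*sqrt(775) = 10*sqrt(31)
Combine: (-5 - 6 + 10)·sqrt(31) = -sqrt(31)

-sqrt(31)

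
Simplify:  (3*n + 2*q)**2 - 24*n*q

(3*n - 2*q)**2

After expansion: 9*n**2 - 12*n*q + 4*q**2 — a perfect-square trinomial.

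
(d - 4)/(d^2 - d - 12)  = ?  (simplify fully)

1/(d + 3)

Factor: d^2 - d - 12 = (d + 3)*(d - 4)
Cancel the common factor (d - 4).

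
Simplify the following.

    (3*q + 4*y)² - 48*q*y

(3*q - 4*y)²

Expanding gives 9*q² - 24*q*y + 16*y², a perfect square.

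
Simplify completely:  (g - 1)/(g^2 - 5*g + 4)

1/(g - 4)

Factor: g^2 - 5*g + 4 = (g - 4)*(g - 1)
Cancel the common factor (g - 1).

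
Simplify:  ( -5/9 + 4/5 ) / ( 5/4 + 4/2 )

Numerator: -5/9 + 4/5 = 11/45
Denominator: 5/4 + 4/2 = 13/4
Divide: (11/45) · (4/13) = 44/585

44/585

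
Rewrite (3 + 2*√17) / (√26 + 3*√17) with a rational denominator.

(-2*√442 - 3*√26 + 9*√17 + 102)/127

Multiply numerator and denominator by -√26 + 3*√17.
Denominator becomes 127; numerator becomes -2*√442 - 3*√26 + 9*√17 + 102.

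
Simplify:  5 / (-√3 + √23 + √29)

(-245*√3 - 15*√29 + 45*√23 + 10*√2001)/267

Group as (√23 + √29) - √3; multiply by (√23 + √29) + √3, then rationalise the remaining surd.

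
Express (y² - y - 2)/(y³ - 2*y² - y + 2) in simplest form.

1/(y - 1)

Factor: y² - y - 2 = (y - 2)·(y + 1);  y³ - 2*y² - y + 2 = (y - 2)·(y - 1)·(y + 1)
Cancel the common factors (y + 1), (y - 2).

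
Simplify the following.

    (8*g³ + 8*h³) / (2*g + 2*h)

Apply the sum-of-cubes factorisation and cancel (2*g + 2*h).

4*g² - 4*g*h + 4*h²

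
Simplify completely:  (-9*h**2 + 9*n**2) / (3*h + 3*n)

-3*h + 3*n

-9*h**2 + 9*n**2 factors as -9*(h - n)*(h + n).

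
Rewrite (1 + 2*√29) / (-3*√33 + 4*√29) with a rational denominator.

Multiply numerator and denominator by 3*√33 + 4*√29.
Denominator becomes 167; numerator becomes 3*√33 + 4*√29 + 6*√957 + 232.

(3*√33 + 4*√29 + 6*√957 + 232)/167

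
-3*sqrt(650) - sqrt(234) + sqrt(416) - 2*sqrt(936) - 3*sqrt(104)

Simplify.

-32*sqrt(26)

3*sqrt(650) = 15*sqrt(26); sqrt(234) = 3*sqrt(26); sqrt(416) = 4*sqrt(26); 2*sqrt(936) = 12*sqrt(26); 3*sqrt(104) = 6*sqrt(26)
Combine: (-15 - 3 + 4 - 12 - 6)·sqrt(26) = -32*sqrt(26)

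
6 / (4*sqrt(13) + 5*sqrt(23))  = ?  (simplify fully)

Multiply numerator and denominator by -5*sqrt(23) + 4*sqrt(13).
Denominator becomes -367; numerator becomes -30*sqrt(23) + 24*sqrt(13).

(-24*sqrt(13) + 30*sqrt(23))/367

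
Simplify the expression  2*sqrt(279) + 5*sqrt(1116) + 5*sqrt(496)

56*sqrt(31)

2*sqrt(279) = 6*sqrt(31); 5*sqrt(1116) = 30*sqrt(31); 5*sqrt(496) = 20*sqrt(31)
Combine: (6 + 30 + 20)·sqrt(31) = 56*sqrt(31)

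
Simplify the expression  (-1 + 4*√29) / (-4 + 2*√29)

Multiply numerator and denominator by -2*√29 - 4.
Denominator becomes -100; numerator becomes -228 - 14*√29.

(7*√29 + 114)/50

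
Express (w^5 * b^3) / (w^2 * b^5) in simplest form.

w^3/b^2

Quotient: w^3 * (b^-2)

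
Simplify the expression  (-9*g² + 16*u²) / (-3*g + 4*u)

3*g + 4*u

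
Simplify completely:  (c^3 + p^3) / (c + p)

Apply the sum-of-cubes factorisation and cancel (c + p).

c^2 - c*p + p^2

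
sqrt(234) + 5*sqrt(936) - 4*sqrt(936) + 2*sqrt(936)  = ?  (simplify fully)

21*sqrt(26)

sqrt(234) = 3*sqrt(26); 5*sqrt(936) = 30*sqrt(26); 4*sqrt(936) = 24*sqrt(26); 2*sqrt(936) = 12*sqrt(26)
Combine: (3 + 30 - 24 + 12)·sqrt(26) = 21*sqrt(26)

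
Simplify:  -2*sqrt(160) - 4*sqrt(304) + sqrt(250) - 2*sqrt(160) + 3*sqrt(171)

2*sqrt(160) = 8*sqrt(10); 4*sqrt(304) = 16*sqrt(19); sqrt(250) = 5*sqrt(10); 2*sqrt(160) = 8*sqrt(10); 3*sqrt(171) = 9*sqrt(19)

-11*sqrt(10) - 7*sqrt(19)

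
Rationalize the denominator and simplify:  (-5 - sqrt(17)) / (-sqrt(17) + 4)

37 + 9*sqrt(17)

Multiply numerator and denominator by 4 + sqrt(17).
Denominator becomes -1; numerator becomes -9*sqrt(17) - 37.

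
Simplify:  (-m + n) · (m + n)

(n+m)(n-m) = -m² + n².

-m² + n²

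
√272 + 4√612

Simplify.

28*√17

√272 = 4*√17; 4√612 = 24*√17
Combine: (4 + 24)·√17 = 28*√17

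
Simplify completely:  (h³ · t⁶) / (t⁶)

Quotient: h³

h³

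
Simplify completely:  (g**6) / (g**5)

g

Quotient: g**1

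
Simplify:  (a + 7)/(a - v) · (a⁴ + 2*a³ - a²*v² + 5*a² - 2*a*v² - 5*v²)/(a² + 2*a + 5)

a² + a*v + 7*a + 7*v

Factor: a⁴ + 2*a³ - a²*v² + 5*a² - 2*a*v² - 5*v² = (a² + 2*a + 5)·(a + v)·(a - v)
Cancel the common factors (a² + 2*a + 5), (a - v).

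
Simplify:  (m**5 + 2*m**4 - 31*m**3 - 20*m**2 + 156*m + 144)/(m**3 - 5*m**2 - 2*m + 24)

m**2 + 7*m + 6

Factor: m**5 + 2*m**4 - 31*m**3 - 20*m**2 + 156*m + 144 = (m + 2)*(m + 1)*(m + 6)*(m - 3)*(m - 4);  m**3 - 5*m**2 - 2*m + 24 = (m - 3)*(m + 2)*(m - 4)
Cancel the common factors (m - 4), (m - 3), (m + 2).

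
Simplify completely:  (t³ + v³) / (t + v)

t² - t*v + v²

t^3 + v^3 = (t + v)(t² - t*v + v²).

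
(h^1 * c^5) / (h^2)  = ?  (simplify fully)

c^5/h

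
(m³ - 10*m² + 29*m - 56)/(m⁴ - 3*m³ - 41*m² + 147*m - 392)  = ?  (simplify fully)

Factor: m³ - 10*m² + 29*m - 56 = (m² - 3*m + 8)·(m - 7);  m⁴ - 3*m³ - 41*m² + 147*m - 392 = (m + 7)·(m - 7)·(m² - 3*m + 8)
Cancel the common factors (m² - 3*m + 8), (m - 7).

1/(m + 7)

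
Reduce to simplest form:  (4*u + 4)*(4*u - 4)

16*u^2 - 16

Product of conjugates: (P+Q)(P-Q) = P^2 - Q^2.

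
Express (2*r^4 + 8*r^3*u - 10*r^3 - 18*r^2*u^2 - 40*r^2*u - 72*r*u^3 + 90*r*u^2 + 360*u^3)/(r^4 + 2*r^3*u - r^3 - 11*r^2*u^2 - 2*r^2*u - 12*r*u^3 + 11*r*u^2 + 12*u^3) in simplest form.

(2*r^2 + 6*r*u - 10*r - 30*u)/(r^2 + r*u - r - u)

Factor: 2*r^4 + 8*r^3*u - 10*r^3 - 18*r^2*u^2 - 40*r^2*u - 72*r*u^3 + 90*r*u^2 + 360*u^3 = 2*(r + 3*u)*(r - 3*u)*(r - 5)*(r + 4*u);  r^4 + 2*r^3*u - r^3 - 11*r^2*u^2 - 2*r^2*u - 12*r*u^3 + 11*r*u^2 + 12*u^3 = (r - 1)*(r + u)*(r + 4*u)*(r - 3*u)
Cancel the common factors (r + 4*u), (r - 3*u).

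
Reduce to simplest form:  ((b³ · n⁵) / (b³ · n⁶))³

n^(-3)

Inside the bracket: (n^-1)
Raise to the power 3: (n^-3)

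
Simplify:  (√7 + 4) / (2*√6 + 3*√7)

(-8*√6 - 2*√42 + 21 + 12*√7)/39

Multiply numerator and denominator by -2*√6 + 3*√7.
Denominator becomes 39; numerator becomes -8*√6 - 2*√42 + 21 + 12*√7.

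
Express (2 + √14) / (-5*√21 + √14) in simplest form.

(-35*√6 - 10*√21 - 14 - 2*√14)/511

Multiply numerator and denominator by √14 + 5*√21.
Denominator becomes -511; numerator becomes 2*√14 + 14 + 10*√21 + 35*√6.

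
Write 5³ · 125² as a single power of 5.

5^9

5³ = 5^3; 125² = 5^6
Combine exponents: 5^9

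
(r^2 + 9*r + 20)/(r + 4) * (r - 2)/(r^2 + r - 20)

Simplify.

Factor: r^2 + 9*r + 20 = (r + 5)*(r + 4);  r^2 + r - 20 = (r + 5)*(r - 4)
Cancel the common factors (r + 4), (r + 5).

(r - 2)/(r - 4)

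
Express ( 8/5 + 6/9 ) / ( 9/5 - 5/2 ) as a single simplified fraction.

Numerator: 8/5 + 6/9 = 34/15
Denominator: 9/5 - 5/2 = -7/10
Divide: (34/15) · (-10/7) = -68/21

-68/21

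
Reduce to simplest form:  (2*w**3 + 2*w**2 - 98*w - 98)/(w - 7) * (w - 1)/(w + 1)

2*w**2 + 12*w - 14

Factor: 2*w**3 + 2*w**2 - 98*w - 98 = 2*(w - 7)*(w + 1)*(w + 7)
Cancel the common factors (w - 7), (w + 1).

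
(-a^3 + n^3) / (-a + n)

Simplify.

a^2 + a*n + n^2

n^3 - a^3 = (-a + n)(a^2 + a*n + n^2).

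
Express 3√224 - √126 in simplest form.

3√224 = 12*√14; √126 = 3*√14
Combine: (12 - 3)·√14 = 9*√14

9*√14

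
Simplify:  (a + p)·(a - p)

a² - p²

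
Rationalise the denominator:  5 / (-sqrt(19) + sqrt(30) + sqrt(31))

(-105*sqrt(19) + 45*sqrt(31) + 50*sqrt(30) + 5*sqrt(17670))/978

Group as (sqrt(30) + sqrt(31)) - sqrt(19); multiply by (sqrt(30) + sqrt(31)) + sqrt(19), then rationalise the remaining surd.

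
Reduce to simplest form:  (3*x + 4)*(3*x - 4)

Product of conjugates: (P+Q)(P-Q) = P**2 - Q**2.

9*x**2 - 16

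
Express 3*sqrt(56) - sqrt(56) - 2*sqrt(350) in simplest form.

-6*sqrt(14)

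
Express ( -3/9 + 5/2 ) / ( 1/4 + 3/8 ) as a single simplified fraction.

52/15

Numerator: -3/9 + 5/2 = 13/6
Denominator: 1/4 + 3/8 = 5/8
Divide: (13/6) · (8/5) = 52/15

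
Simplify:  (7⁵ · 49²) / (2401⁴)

7^(-7)

7⁵ = 7^5; 49² = 7^4; 2401⁴ = 7^16
Combine exponents: 7^(-7)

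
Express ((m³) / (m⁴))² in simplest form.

m^(-2)

Inside the bracket: (m^-1)
Raise to the power 2: (m^-2)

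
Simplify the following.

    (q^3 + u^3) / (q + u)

Apply the sum-of-cubes factorisation and cancel (q + u).

q^2 - q*u + u^2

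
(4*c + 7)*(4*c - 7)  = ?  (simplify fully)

Product of conjugates: (P+Q)(P-Q) = P^2 - Q^2.

16*c^2 - 49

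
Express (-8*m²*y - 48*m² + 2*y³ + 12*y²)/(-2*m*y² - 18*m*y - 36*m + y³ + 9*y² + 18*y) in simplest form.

Factor: -8*m²*y - 48*m² + 2*y³ + 12*y² = 2·(y + 6)·(-2*m + y)·(2*m + y);  -2*m*y² - 18*m*y - 36*m + y³ + 9*y² + 18*y = (-2*m + y)·(y + 6)·(y + 3)
Cancel the common factors (y + 6), (-2*m + y).

(4*m + 2*y)/(y + 3)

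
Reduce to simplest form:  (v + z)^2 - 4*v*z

Expand the square and combine the 4*v*z term.

(v - z)^2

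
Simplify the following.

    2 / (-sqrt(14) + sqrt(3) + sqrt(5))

Group as (sqrt(3) + sqrt(5)) - sqrt(14); multiply by (sqrt(3) + sqrt(5)) + sqrt(14), then rationalise the remaining surd.

(3*sqrt(14) + 6*sqrt(5) + 8*sqrt(3) + sqrt(210))/6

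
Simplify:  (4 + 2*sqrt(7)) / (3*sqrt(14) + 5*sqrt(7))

(-42*sqrt(2) - 12*sqrt(14) + 20*sqrt(7) + 70)/49

Multiply numerator and denominator by -3*sqrt(14) + 5*sqrt(7).
Denominator becomes 49; numerator becomes -42*sqrt(2) - 12*sqrt(14) + 20*sqrt(7) + 70.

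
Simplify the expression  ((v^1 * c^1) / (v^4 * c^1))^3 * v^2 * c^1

c/v^7

Inside the bracket: (v^-3)
Raise to the power 3: (v^-9)
Multiply by v^2 * c^1: add exponents.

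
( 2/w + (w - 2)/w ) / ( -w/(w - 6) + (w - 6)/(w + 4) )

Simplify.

(-w**2 + 2*w + 24)/(16*w - 36)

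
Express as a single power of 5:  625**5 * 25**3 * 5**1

5**27

625**5 = 5**20; 25**3 = 5**6; 5**1 = 5**1
Combine exponents: 5**27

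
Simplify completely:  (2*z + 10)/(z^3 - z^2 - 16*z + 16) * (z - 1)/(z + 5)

2/(z^2 - 16)

Factor: 2*z + 10 = 2*(z + 5);  z^3 - z^2 - 16*z + 16 = (z - 4)*(z + 4)*(z - 1)
Cancel the common factors (z + 5), (z - 1).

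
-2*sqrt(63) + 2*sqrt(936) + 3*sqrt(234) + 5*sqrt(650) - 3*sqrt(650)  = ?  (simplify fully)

-6*sqrt(7) + 31*sqrt(26)

2*sqrt(63) = 6*sqrt(7); 2*sqrt(936) = 12*sqrt(26); 3*sqrt(234) = 9*sqrt(26); 5*sqrt(650) = 25*sqrt(26); 3*sqrt(650) = 15*sqrt(26)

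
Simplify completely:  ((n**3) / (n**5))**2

Inside the bracket: (n**-2)
Raise to the power 2: (n**-4)

n**(-4)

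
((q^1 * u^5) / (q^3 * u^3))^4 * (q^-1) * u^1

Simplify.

u^9/q^9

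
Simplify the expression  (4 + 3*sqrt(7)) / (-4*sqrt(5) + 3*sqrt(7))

(-12*sqrt(35) - 63 - 16*sqrt(5) - 12*sqrt(7))/17

Multiply numerator and denominator by 3*sqrt(7) + 4*sqrt(5).
Denominator becomes -17; numerator becomes 12*sqrt(7) + 16*sqrt(5) + 63 + 12*sqrt(35).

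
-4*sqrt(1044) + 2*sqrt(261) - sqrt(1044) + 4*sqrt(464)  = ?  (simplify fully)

4*sqrt(1044) = 24*sqrt(29); 2*sqrt(261) = 6*sqrt(29); sqrt(1044) = 6*sqrt(29); 4*sqrt(464) = 16*sqrt(29)
Combine: (-24 + 6 - 6 + 16)·sqrt(29) = -8*sqrt(29)

-8*sqrt(29)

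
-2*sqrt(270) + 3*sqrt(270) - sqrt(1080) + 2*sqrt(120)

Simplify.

sqrt(30)

2*sqrt(270) = 6*sqrt(30); 3*sqrt(270) = 9*sqrt(30); sqrt(1080) = 6*sqrt(30); 2*sqrt(120) = 4*sqrt(30)
Combine: (-6 + 9 - 6 + 4)·sqrt(30) = sqrt(30)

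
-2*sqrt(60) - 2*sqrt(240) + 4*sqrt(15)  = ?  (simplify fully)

-8*sqrt(15)

2*sqrt(60) = 4*sqrt(15); 2*sqrt(240) = 8*sqrt(15); 4*sqrt(15) = 4*sqrt(15)
Combine: (-4 - 8 + 4)·sqrt(15) = -8*sqrt(15)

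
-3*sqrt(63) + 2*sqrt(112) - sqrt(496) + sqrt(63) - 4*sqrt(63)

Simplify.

-10*sqrt(7) - 4*sqrt(31)

3*sqrt(63) = 9*sqrt(7); 2*sqrt(112) = 8*sqrt(7); sqrt(496) = 4*sqrt(31); sqrt(63) = 3*sqrt(7); 4*sqrt(63) = 12*sqrt(7)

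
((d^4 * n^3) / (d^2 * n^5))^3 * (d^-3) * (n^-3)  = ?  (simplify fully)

Inside the bracket: d^2 * (n^-2)
Raise to the power 3: d^6 * (n^-6)
Multiply by (d^-3) * (n^-3): add exponents.

d^3/n^9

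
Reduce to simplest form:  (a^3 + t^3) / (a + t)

a^2 - a*t + t^2

Apply the sum-of-cubes factorisation and cancel (a + t).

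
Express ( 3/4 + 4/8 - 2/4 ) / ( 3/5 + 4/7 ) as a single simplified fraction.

105/164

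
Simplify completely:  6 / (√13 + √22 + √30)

Group as (√13 + √22) + √30; multiply by (√13 + √22) - √30, then rationalise the remaining surd.

(-8*√2145 + 10*√30 + 42*√22 + 78*√13)/373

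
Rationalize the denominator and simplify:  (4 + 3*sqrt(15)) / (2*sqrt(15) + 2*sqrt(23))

(-45 - 4*sqrt(15) + 4*sqrt(23) + 3*sqrt(345))/16

Multiply numerator and denominator by -2*sqrt(23) + 2*sqrt(15).
Denominator becomes -32; numerator becomes -6*sqrt(345) - 8*sqrt(23) + 8*sqrt(15) + 90.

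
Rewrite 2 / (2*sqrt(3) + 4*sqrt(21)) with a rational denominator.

Multiply numerator and denominator by -2*sqrt(3) + 4*sqrt(21).
Denominator becomes 324; numerator becomes -4*sqrt(3) + 8*sqrt(21).

(-sqrt(3) + 2*sqrt(21))/81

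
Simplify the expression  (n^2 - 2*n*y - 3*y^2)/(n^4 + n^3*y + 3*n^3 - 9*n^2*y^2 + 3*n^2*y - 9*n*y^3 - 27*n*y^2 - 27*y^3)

Factor: n^2 - 2*n*y - 3*y^2 = (n - 3*y)*(n + y);  n^4 + n^3*y + 3*n^3 - 9*n^2*y^2 + 3*n^2*y - 9*n*y^3 - 27*n*y^2 - 27*y^3 = (n - 3*y)*(n + 3)*(n + 3*y)*(n + y)
Cancel the common factors (n + y), (n - 3*y).

1/(n^2 + 3*n*y + 3*n + 9*y)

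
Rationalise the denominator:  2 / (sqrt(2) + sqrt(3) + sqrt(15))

(-7*sqrt(3) - 8*sqrt(2) + 3*sqrt(10) + 5*sqrt(15))/19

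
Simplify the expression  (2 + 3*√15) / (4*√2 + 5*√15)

Multiply numerator and denominator by -4*√2 + 5*√15.
Denominator becomes 343; numerator becomes -12*√30 - 8*√2 + 10*√15 + 225.

(-12*√30 - 8*√2 + 10*√15 + 225)/343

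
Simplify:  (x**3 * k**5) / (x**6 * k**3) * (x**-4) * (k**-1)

k/x**7

Quotient: (x**-3) * k**2
Multiply by (x**-4) * (k**-1): add exponents.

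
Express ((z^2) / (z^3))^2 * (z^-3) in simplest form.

z^(-5)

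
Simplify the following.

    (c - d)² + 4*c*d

Expand the square and combine the 4*c*d term.

(c + d)²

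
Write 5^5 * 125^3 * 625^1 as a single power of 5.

5^18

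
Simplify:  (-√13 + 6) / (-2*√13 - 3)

(-15*√13 + 44)/43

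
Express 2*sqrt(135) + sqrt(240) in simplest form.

2*sqrt(135) = 6*sqrt(15); sqrt(240) = 4*sqrt(15)
Combine: (6 + 4)·sqrt(15) = 10*sqrt(15)

10*sqrt(15)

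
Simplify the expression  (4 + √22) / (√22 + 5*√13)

Multiply numerator and denominator by -5*√13 + √22.
Denominator becomes -303; numerator becomes -5*√286 - 20*√13 + 4*√22 + 22.

(-22 - 4*√22 + 20*√13 + 5*√286)/303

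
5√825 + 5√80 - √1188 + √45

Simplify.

23*√5 + 19*√33

5√825 = 25*√33; 5√80 = 20*√5; √1188 = 6*√33; √45 = 3*√5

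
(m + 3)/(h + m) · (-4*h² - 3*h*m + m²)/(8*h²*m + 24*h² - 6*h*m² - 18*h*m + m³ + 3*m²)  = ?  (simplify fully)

-1/(2*h - m)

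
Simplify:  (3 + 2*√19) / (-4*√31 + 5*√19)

(-8*√589 - 190 - 12*√31 - 15*√19)/21

Multiply numerator and denominator by 5*√19 + 4*√31.
Denominator becomes -21; numerator becomes 15*√19 + 12*√31 + 190 + 8*√589.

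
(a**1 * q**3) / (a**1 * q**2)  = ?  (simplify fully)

q

Quotient: q**1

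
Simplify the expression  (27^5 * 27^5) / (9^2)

3^26

27^5 = 3^15; 27^5 = 3^15; 9^2 = 3^4
Combine exponents: 3^26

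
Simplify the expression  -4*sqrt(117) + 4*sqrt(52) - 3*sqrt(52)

4*sqrt(117) = 12*sqrt(13); 4*sqrt(52) = 8*sqrt(13); 3*sqrt(52) = 6*sqrt(13)
Combine: (-12 + 8 - 6)·sqrt(13) = -10*sqrt(13)

-10*sqrt(13)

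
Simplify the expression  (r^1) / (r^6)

Quotient: (r^-5)

r^(-5)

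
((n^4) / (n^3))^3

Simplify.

Inside the bracket: n^1
Raise to the power 3: n^3

n^3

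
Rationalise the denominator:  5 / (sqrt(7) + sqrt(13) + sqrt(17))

Group as (sqrt(7) + sqrt(17)) + sqrt(13); multiply by (sqrt(7) + sqrt(17)) - sqrt(13), then rationalise the remaining surd.

(-2*sqrt(1547) + 3*sqrt(17) + 11*sqrt(13) + 23*sqrt(7))/71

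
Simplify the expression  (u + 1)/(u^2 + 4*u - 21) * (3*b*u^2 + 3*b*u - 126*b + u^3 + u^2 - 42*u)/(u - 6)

Factor: u^2 + 4*u - 21 = (u - 3)*(u + 7);  3*b*u^2 + 3*b*u - 126*b + u^3 + u^2 - 42*u = (u - 6)*(3*b + u)*(u + 7)
Cancel the common factors (u - 6), (u + 7).

(3*b*u + 3*b + u^2 + u)/(u - 3)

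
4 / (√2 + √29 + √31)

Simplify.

Group as (√29 + √31) + √2; multiply by (√29 + √31) - √2, then rationalise the remaining surd.

(-√1798 + 2*√29 + 29*√2)/29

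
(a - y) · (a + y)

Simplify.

Telescope via difference of squares: (a+y)(a-y) = a² - y².

a² - y²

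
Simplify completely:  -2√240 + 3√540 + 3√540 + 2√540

40*√15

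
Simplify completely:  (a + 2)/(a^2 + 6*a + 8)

Factor: a^2 + 6*a + 8 = (a + 4)*(a + 2)
Cancel the common factor (a + 2).

1/(a + 4)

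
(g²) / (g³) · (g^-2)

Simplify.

g^(-3)

Quotient: (g^-1)
Multiply by (g^-2): add exponents.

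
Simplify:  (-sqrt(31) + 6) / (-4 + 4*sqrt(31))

Multiply numerator and denominator by -4*sqrt(31) - 4.
Denominator becomes -480; numerator becomes -20*sqrt(31) + 100.

(-5 + sqrt(31))/24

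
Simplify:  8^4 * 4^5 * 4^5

2^32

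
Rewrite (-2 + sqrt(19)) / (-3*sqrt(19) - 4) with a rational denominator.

Multiply numerator and denominator by -4 + 3*sqrt(19).
Denominator becomes -155; numerator becomes -10*sqrt(19) + 65.

(-13 + 2*sqrt(19))/31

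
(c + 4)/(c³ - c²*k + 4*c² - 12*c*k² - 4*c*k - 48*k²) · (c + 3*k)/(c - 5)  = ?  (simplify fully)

Factor: c³ - c²*k + 4*c² - 12*c*k² - 4*c*k - 48*k² = (c + 4)·(c + 3*k)·(c - 4*k)
Cancel the common factors (c + 4), (c + 3*k).

1/(c² - 4*c*k - 5*c + 20*k)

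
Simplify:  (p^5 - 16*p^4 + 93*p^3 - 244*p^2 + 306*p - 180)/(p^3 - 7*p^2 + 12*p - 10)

p^2 - 9*p + 18

Factor: p^5 - 16*p^4 + 93*p^3 - 244*p^2 + 306*p - 180 = (p - 3)*(p - 5)*(p - 6)*(p^2 - 2*p + 2);  p^3 - 7*p^2 + 12*p - 10 = (p - 5)*(p^2 - 2*p + 2)
Cancel the common factors (p^2 - 2*p + 2), (p - 5).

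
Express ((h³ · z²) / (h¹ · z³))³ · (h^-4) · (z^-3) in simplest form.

Inside the bracket: h² · (z^-1)
Raise to the power 3: h⁶ · (z^-3)
Multiply by (h^-4) · (z^-3): add exponents.

h²/z⁶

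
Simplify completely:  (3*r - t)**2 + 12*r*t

(3*r + t)**2

Expanding gives 9*r**2 + 6*r*t + t**2, a perfect square.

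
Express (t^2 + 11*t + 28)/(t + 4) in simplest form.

t + 7

Factor: t^2 + 11*t + 28 = (t + 4)*(t + 7)
Cancel the common factor (t + 4).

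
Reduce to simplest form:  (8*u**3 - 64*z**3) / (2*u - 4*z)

Apply the difference-of-cubes factorisation and cancel (2*u - 4*z).

4*u**2 + 8*u*z + 16*z**2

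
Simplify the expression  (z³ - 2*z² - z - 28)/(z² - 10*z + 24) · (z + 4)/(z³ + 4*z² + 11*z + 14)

(z + 4)/(z² - 4*z - 12)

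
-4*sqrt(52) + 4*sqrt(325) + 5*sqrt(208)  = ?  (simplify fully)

32*sqrt(13)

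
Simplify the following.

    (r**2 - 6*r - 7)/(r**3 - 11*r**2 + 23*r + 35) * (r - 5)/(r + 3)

1/(r + 3)

Factor: r**2 - 6*r - 7 = (r + 1)*(r - 7);  r**3 - 11*r**2 + 23*r + 35 = (r - 7)*(r - 5)*(r + 1)
Cancel the common factors (r + 1), (r - 5), (r - 7).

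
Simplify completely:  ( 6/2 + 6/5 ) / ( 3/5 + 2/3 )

Numerator: 6/2 + 6/5 = 21/5
Denominator: 3/5 + 2/3 = 19/15
Divide: (21/5) · (15/19) = 63/19

63/19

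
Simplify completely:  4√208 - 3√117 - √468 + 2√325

11*√13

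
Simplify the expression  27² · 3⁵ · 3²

3^13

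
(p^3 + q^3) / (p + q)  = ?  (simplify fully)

q^3 + p^3 = (p + q)(p^2 - p*q + q^2).

p^2 - p*q + q^2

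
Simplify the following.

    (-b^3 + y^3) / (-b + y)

Factor as (a-b)(a^2+ab+b^2) with a=y, b=b.

b^2 + b*y + y^2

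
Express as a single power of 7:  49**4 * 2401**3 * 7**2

7**22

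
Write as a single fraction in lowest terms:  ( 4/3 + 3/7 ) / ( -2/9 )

Numerator: 4/3 + 3/7 = 37/21
Denominator: -2/9 = -2/9
Divide: (37/21) · (-9/2) = -111/14

-111/14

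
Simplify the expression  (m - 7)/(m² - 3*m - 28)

1/(m + 4)

Factor: m² - 3*m - 28 = (m - 7)·(m + 4)
Cancel the common factor (m - 7).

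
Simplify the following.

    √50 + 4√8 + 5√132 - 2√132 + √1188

√50 = 5*√2; 4√8 = 8*√2; 5√132 = 10*√33; 2√132 = 4*√33; √1188 = 6*√33

13*√2 + 12*√33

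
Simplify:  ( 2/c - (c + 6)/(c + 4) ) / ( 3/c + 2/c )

Numerator: 2/c - (c + 6)/(c + 4) = (-c**2 - 4*c + 8)/(c**2 + 4*c)
Denominator: 3/c + 2/c = 5/c
Divide: ((-c**2 - 4*c + 8)/(c**2 + 4*c)) · (c/5) = (-c**2 - 4*c + 8)/(5*c + 20)

(-c**2 - 4*c + 8)/(5*c + 20)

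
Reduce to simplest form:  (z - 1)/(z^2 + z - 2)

1/(z + 2)

Factor: z^2 + z - 2 = (z - 1)*(z + 2)
Cancel the common factor (z - 1).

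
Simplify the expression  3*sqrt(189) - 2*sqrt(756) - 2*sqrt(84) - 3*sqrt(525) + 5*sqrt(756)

8*sqrt(21)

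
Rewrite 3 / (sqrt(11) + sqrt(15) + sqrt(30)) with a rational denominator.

Group as (sqrt(15) + sqrt(30)) + sqrt(11); multiply by (sqrt(15) + sqrt(30)) - sqrt(11), then rationalise the remaining surd.

(-45*sqrt(22) - 6*sqrt(30) + 39*sqrt(15) + 51*sqrt(11))/322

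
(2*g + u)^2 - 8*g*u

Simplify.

(2*g - u)^2

Expand the square and combine the 8*g*u term.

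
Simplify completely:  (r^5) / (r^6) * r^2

r

Quotient: (r^-1)
Multiply by r^2: add exponents.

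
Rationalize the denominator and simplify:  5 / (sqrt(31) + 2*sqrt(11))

(-5*sqrt(31) + 10*sqrt(11))/13

Multiply numerator and denominator by -sqrt(31) + 2*sqrt(11).
Denominator becomes 13; numerator becomes -5*sqrt(31) + 10*sqrt(11).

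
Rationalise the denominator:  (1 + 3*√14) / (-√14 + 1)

(-43 - 4*√14)/13

Multiply numerator and denominator by 1 + √14.
Denominator becomes -13; numerator becomes 4*√14 + 43.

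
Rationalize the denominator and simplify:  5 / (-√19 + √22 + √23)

(-65*√19 + 45*√23 + 50*√22 + 5*√9614)/674

Group as (√22 + √23) - √19; multiply by (√22 + √23) + √19, then rationalise the remaining surd.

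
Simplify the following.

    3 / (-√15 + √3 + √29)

Group as (√3 + √29) - √15; multiply by (√3 + √29) + √15, then rationalise the remaining surd.

(-51*√15 - 33*√29 + 123*√3 + 18*√145)/59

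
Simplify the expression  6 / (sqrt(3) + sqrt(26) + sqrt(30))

(-72*sqrt(65) - 6*sqrt(30) + 42*sqrt(26) + 318*sqrt(3))/311

Group as (sqrt(26) + sqrt(30)) + sqrt(3); multiply by (sqrt(26) + sqrt(30)) - sqrt(3), then rationalise the remaining surd.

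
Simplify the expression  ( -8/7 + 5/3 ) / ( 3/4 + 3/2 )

44/189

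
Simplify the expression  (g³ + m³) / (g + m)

g² - g*m + m²

Factor as (a+b)(a^2-ab+b^2) with a=m, b=g.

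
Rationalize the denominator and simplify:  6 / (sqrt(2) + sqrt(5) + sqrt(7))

(-3*sqrt(70) + 6*sqrt(5) + 15*sqrt(2))/10

Group as (sqrt(2) + sqrt(7)) + sqrt(5); multiply by (sqrt(2) + sqrt(7)) - sqrt(5), then rationalise the remaining surd.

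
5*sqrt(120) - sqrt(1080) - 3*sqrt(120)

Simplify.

-2*sqrt(30)

5*sqrt(120) = 10*sqrt(30); sqrt(1080) = 6*sqrt(30); 3*sqrt(120) = 6*sqrt(30)
Combine: (10 - 6 - 6)·sqrt(30) = -2*sqrt(30)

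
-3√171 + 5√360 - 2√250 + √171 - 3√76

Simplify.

3√171 = 9*√19; 5√360 = 30*√10; 2√250 = 10*√10; √171 = 3*√19; 3√76 = 6*√19

-12*√19 + 20*√10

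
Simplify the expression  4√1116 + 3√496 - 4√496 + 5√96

20*√6 + 20*√31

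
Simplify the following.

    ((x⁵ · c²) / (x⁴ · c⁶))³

x³/c^12

Inside the bracket: x¹ · (c^-4)
Raise to the power 3: x³ · (c^-12)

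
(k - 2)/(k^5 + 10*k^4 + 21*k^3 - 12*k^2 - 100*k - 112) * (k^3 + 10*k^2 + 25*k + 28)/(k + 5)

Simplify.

1/(k^2 + 7*k + 10)

Factor: k^5 + 10*k^4 + 21*k^3 - 12*k^2 - 100*k - 112 = (k + 2)*(k + 7)*(k - 2)*(k^2 + 3*k + 4);  k^3 + 10*k^2 + 25*k + 28 = (k + 7)*(k^2 + 3*k + 4)
Cancel the common factors (k^2 + 3*k + 4), (k - 2), (k + 7).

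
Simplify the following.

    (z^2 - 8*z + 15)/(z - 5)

z - 3

Factor: z^2 - 8*z + 15 = (z - 5)*(z - 3)
Cancel the common factor (z - 5).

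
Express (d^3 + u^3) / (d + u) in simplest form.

d^3 + u^3 = (d + u)(d^2 - d*u + u^2).

d^2 - d*u + u^2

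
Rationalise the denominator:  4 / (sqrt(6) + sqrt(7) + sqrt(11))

Group as (sqrt(6) + sqrt(11)) + sqrt(7); multiply by (sqrt(6) + sqrt(11)) - sqrt(7), then rationalise the remaining surd.

(-2*sqrt(462) + 2*sqrt(11) + 10*sqrt(7) + 12*sqrt(6))/41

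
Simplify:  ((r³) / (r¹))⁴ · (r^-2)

Inside the bracket: r²
Raise to the power 4: r⁸
Multiply by (r^-2): add exponents.

r⁶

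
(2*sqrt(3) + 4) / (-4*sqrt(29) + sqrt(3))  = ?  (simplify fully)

(-16*sqrt(29) - 8*sqrt(87) - 4*sqrt(3) - 6)/461

Multiply numerator and denominator by sqrt(3) + 4*sqrt(29).
Denominator becomes -461; numerator becomes 6 + 4*sqrt(3) + 8*sqrt(87) + 16*sqrt(29).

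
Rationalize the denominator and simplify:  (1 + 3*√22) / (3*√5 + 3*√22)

Multiply numerator and denominator by -3*√5 + 3*√22.
Denominator becomes 153; numerator becomes -9*√110 - 3*√5 + 3*√22 + 198.

(-3*√110 - √5 + √22 + 66)/51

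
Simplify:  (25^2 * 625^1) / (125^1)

25^2 = 5^4; 625^1 = 5^4; 125^1 = 5^3
Combine exponents: 5^5

5^5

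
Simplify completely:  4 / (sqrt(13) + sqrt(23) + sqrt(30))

Group as (sqrt(13) + sqrt(30)) + sqrt(23); multiply by (sqrt(13) + sqrt(30)) - sqrt(23), then rationalise the remaining surd.

(-sqrt(8970) + 3*sqrt(30) + 10*sqrt(23) + 20*sqrt(13))/145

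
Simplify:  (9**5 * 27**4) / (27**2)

3**16

9**5 = 3**10; 27**4 = 3**12; 27**2 = 3**6
Combine exponents: 3**16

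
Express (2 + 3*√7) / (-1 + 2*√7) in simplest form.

Multiply numerator and denominator by -2*√7 - 1.
Denominator becomes -27; numerator becomes -44 - 7*√7.

(7*√7 + 44)/27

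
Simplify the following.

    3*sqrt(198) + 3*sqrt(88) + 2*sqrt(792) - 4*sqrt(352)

3*sqrt(198) = 9*sqrt(22); 3*sqrt(88) = 6*sqrt(22); 2*sqrt(792) = 12*sqrt(22); 4*sqrt(352) = 16*sqrt(22)
Combine: (9 + 6 + 12 - 16)·sqrt(22) = 11*sqrt(22)

11*sqrt(22)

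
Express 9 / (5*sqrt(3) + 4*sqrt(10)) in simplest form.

Multiply numerator and denominator by -4*sqrt(10) + 5*sqrt(3).
Denominator becomes -85; numerator becomes -36*sqrt(10) + 45*sqrt(3).

(-45*sqrt(3) + 36*sqrt(10))/85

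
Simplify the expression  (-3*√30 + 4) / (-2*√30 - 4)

(-5*√30 + 49)/26

Multiply numerator and denominator by -4 + 2*√30.
Denominator becomes -104; numerator becomes -196 + 20*√30.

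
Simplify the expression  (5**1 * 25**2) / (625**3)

5**1 = 5**1; 25**2 = 5**4; 625**3 = 5**12
Combine exponents: 5**(-7)

5**(-7)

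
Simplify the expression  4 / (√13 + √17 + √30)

(-2*√6630 + 26*√17 + 34*√13)/221

Group as (√17 + √30) + √13; multiply by (√17 + √30) - √13, then rationalise the remaining surd.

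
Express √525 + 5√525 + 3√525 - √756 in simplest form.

√525 = 5*√21; 5√525 = 25*√21; 3√525 = 15*√21; √756 = 6*√21
Combine: (5 + 25 + 15 - 6)·√21 = 39*√21

39*√21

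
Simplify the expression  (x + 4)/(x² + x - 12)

Factor: x² + x - 12 = (x + 4)·(x - 3)
Cancel the common factor (x + 4).

1/(x - 3)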